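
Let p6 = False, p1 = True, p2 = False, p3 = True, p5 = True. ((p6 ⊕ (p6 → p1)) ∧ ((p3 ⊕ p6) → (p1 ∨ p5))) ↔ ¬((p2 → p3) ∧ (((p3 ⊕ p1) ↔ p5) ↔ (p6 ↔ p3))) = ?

False

Substituting p6=False, p1=True, p2=False, p3=True, p5=True:
p6 → p1 = False → True = True
p6 ⊕ (p6 → p1) = False ⊕ True = True
p3 ⊕ p6 = True ⊕ False = True
p1 ∨ p5 = True ∨ True = True
(p3 ⊕ p6) → (p1 ∨ p5) = True → True = True
(p6 ⊕ (p6 → p1)) ∧ ((p3 ⊕ p6) → (p1 ∨ p5)) = True ∧ True = True
p2 → p3 = False → True = True
p3 ⊕ p1 = True ⊕ True = False
(p3 ⊕ p1) ↔ p5 = False ↔ True = False
p6 ↔ p3 = False ↔ True = False
((p3 ⊕ p1) ↔ p5) ↔ (p6 ↔ p3) = False ↔ False = True
(p2 → p3) ∧ (((p3 ⊕ p1) ↔ p5) ↔ (p6 ↔ p3)) = True ∧ True = True
¬((p2 → p3) ∧ (((p3 ⊕ p1) ↔ p5) ↔ (p6 ↔ p3))) = ¬True = False
((p6 ⊕ (p6 → p1)) ∧ ((p3 ⊕ p6) → (p1 ∨ p5))) ↔ ¬((p2 → p3) ∧ (((p3 ⊕ p1) ↔ p5) ↔ (p6 ↔ p3))) = True ↔ False = False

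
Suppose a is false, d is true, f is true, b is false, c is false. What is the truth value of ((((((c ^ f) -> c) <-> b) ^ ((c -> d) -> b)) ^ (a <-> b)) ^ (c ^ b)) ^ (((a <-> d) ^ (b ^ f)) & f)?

Substituting a=False, d=True, f=True, b=False, c=False:
c ^ f = False ^ True = True
(c ^ f) -> c = True -> False = False
((c ^ f) -> c) <-> b = False <-> False = True
c -> d = False -> True = True
(c -> d) -> b = True -> False = False
(((c ^ f) -> c) <-> b) ^ ((c -> d) -> b) = True ^ False = True
a <-> b = False <-> False = True
((((c ^ f) -> c) <-> b) ^ ((c -> d) -> b)) ^ (a <-> b) = True ^ True = False
c ^ b = False ^ False = False
(((((c ^ f) -> c) <-> b) ^ ((c -> d) -> b)) ^ (a <-> b)) ^ (c ^ b) = False ^ False = False
a <-> d = False <-> True = False
b ^ f = False ^ True = True
(a <-> d) ^ (b ^ f) = False ^ True = True
((a <-> d) ^ (b ^ f)) & f = True & True = True
((((((c ^ f) -> c) <-> b) ^ ((c -> d) -> b)) ^ (a <-> b)) ^ (c ^ b)) ^ (((a <-> d) ^ (b ^ f)) & f) = False ^ True = True

True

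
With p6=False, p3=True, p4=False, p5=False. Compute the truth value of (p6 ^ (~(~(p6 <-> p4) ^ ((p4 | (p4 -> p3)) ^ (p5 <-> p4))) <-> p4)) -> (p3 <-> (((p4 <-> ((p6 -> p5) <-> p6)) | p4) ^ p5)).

Substituting p6=False, p3=True, p4=False, p5=False:
p6 <-> p4 = False <-> False = True
~(p6 <-> p4) = ~True = False
p4 -> p3 = False -> True = True
p4 | (p4 -> p3) = False | True = True
p5 <-> p4 = False <-> False = True
(p4 | (p4 -> p3)) ^ (p5 <-> p4) = True ^ True = False
~(p6 <-> p4) ^ ((p4 | (p4 -> p3)) ^ (p5 <-> p4)) = False ^ False = False
~(~(p6 <-> p4) ^ ((p4 | (p4 -> p3)) ^ (p5 <-> p4))) = ~False = True
~(~(p6 <-> p4) ^ ((p4 | (p4 -> p3)) ^ (p5 <-> p4))) <-> p4 = True <-> False = False
p6 ^ (~(~(p6 <-> p4) ^ ((p4 | (p4 -> p3)) ^ (p5 <-> p4))) <-> p4) = False ^ False = False
p6 -> p5 = False -> False = True
(p6 -> p5) <-> p6 = True <-> False = False
p4 <-> ((p6 -> p5) <-> p6) = False <-> False = True
(p4 <-> ((p6 -> p5) <-> p6)) | p4 = True | False = True
((p4 <-> ((p6 -> p5) <-> p6)) | p4) ^ p5 = True ^ False = True
p3 <-> (((p4 <-> ((p6 -> p5) <-> p6)) | p4) ^ p5) = True <-> True = True
(p6 ^ (~(~(p6 <-> p4) ^ ((p4 | (p4 -> p3)) ^ (p5 <-> p4))) <-> p4)) -> (p3 <-> (((p4 <-> ((p6 -> p5) <-> p6)) | p4) ^ p5)) = False -> True = True

True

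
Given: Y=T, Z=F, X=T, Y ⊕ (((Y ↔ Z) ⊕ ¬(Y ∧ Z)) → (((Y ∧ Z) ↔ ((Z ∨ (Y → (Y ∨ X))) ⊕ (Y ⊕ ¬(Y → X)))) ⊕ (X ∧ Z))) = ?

Y ↔ Z = T ↔ F = F
Y ∧ Z = T ∧ F = F
¬(Y ∧ Z) = ¬F = T
(Y ↔ Z) ⊕ ¬(Y ∧ Z) = F ⊕ T = T
Y ∧ Z = T ∧ F = F
Y ∨ X = T ∨ T = T
Y → (Y ∨ X) = T → T = T
Z ∨ (Y → (Y ∨ X)) = F ∨ T = T
Y → X = T → T = T
¬(Y → X) = ¬T = F
Y ⊕ ¬(Y → X) = T ⊕ F = T
(Z ∨ (Y → (Y ∨ X))) ⊕ (Y ⊕ ¬(Y → X)) = T ⊕ T = F
(Y ∧ Z) ↔ ((Z ∨ (Y → (Y ∨ X))) ⊕ (Y ⊕ ¬(Y → X))) = F ↔ F = T
X ∧ Z = T ∧ F = F
((Y ∧ Z) ↔ ((Z ∨ (Y → (Y ∨ X))) ⊕ (Y ⊕ ¬(Y → X)))) ⊕ (X ∧ Z) = T ⊕ F = T
((Y ↔ Z) ⊕ ¬(Y ∧ Z)) → (((Y ∧ Z) ↔ ((Z ∨ (Y → (Y ∨ X))) ⊕ (Y ⊕ ¬(Y → X)))) ⊕ (X ∧ Z)) = T → T = T
Y ⊕ (((Y ↔ Z) ⊕ ¬(Y ∧ Z)) → (((Y ∧ Z) ↔ ((Z ∨ (Y → (Y ∨ X))) ⊕ (Y ⊕ ¬(Y → X)))) ⊕ (X ∧ Z))) = T ⊕ T = F

F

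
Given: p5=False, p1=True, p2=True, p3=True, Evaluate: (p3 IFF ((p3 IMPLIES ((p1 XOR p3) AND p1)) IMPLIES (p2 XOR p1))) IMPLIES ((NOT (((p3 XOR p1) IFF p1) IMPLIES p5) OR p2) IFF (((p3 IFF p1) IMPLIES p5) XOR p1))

p1 XOR p3 = True XOR True = False
(p1 XOR p3) AND p1 = False AND True = False
p3 IMPLIES ((p1 XOR p3) AND p1) = True IMPLIES False = False
p2 XOR p1 = True XOR True = False
(p3 IMPLIES ((p1 XOR p3) AND p1)) IMPLIES (p2 XOR p1) = False IMPLIES False = True
p3 IFF ((p3 IMPLIES ((p1 XOR p3) AND p1)) IMPLIES (p2 XOR p1)) = True IFF True = True
p3 XOR p1 = True XOR True = False
(p3 XOR p1) IFF p1 = False IFF True = False
((p3 XOR p1) IFF p1) IMPLIES p5 = False IMPLIES False = True
NOT (((p3 XOR p1) IFF p1) IMPLIES p5) = NOT True = False
NOT (((p3 XOR p1) IFF p1) IMPLIES p5) OR p2 = False OR True = True
p3 IFF p1 = True IFF True = True
(p3 IFF p1) IMPLIES p5 = True IMPLIES False = False
((p3 IFF p1) IMPLIES p5) XOR p1 = False XOR True = True
(NOT (((p3 XOR p1) IFF p1) IMPLIES p5) OR p2) IFF (((p3 IFF p1) IMPLIES p5) XOR p1) = True IFF True = True
(p3 IFF ((p3 IMPLIES ((p1 XOR p3) AND p1)) IMPLIES (p2 XOR p1))) IMPLIES ((NOT (((p3 XOR p1) IFF p1) IMPLIES p5) OR p2) IFF (((p3 IFF p1) IMPLIES p5) XOR p1)) = True IMPLIES True = True

True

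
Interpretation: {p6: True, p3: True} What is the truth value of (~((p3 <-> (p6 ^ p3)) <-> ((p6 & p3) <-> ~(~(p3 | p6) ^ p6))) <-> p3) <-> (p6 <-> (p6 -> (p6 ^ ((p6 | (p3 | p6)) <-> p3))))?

Substituting p6=True, p3=True:
p6 ^ p3 = True ^ True = False
p3 <-> (p6 ^ p3) = True <-> False = False
p6 & p3 = True & True = True
p3 | p6 = True | True = True
~(p3 | p6) = ~True = False
~(p3 | p6) ^ p6 = False ^ True = True
~(~(p3 | p6) ^ p6) = ~True = False
(p6 & p3) <-> ~(~(p3 | p6) ^ p6) = True <-> False = False
(p3 <-> (p6 ^ p3)) <-> ((p6 & p3) <-> ~(~(p3 | p6) ^ p6)) = False <-> False = True
~((p3 <-> (p6 ^ p3)) <-> ((p6 & p3) <-> ~(~(p3 | p6) ^ p6))) = ~True = False
~((p3 <-> (p6 ^ p3)) <-> ((p6 & p3) <-> ~(~(p3 | p6) ^ p6))) <-> p3 = False <-> True = False
p3 | p6 = True | True = True
p6 | (p3 | p6) = True | True = True
(p6 | (p3 | p6)) <-> p3 = True <-> True = True
p6 ^ ((p6 | (p3 | p6)) <-> p3) = True ^ True = False
p6 -> (p6 ^ ((p6 | (p3 | p6)) <-> p3)) = True -> False = False
p6 <-> (p6 -> (p6 ^ ((p6 | (p3 | p6)) <-> p3))) = True <-> False = False
(~((p3 <-> (p6 ^ p3)) <-> ((p6 & p3) <-> ~(~(p3 | p6) ^ p6))) <-> p3) <-> (p6 <-> (p6 -> (p6 ^ ((p6 | (p3 | p6)) <-> p3)))) = False <-> False = True

True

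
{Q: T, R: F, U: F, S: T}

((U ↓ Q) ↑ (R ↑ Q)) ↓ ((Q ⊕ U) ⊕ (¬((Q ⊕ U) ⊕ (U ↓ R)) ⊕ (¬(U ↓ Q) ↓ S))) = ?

F

Substituting Q=T, R=F, U=F, S=T:
U ↓ Q = F ↓ T = F
R ↑ Q = F ↑ T = T
(U ↓ Q) ↑ (R ↑ Q) = F ↑ T = T
Q ⊕ U = T ⊕ F = T
Q ⊕ U = T ⊕ F = T
U ↓ R = F ↓ F = T
(Q ⊕ U) ⊕ (U ↓ R) = T ⊕ T = F
¬((Q ⊕ U) ⊕ (U ↓ R)) = ¬F = T
U ↓ Q = F ↓ T = F
¬(U ↓ Q) = ¬F = T
¬(U ↓ Q) ↓ S = T ↓ T = F
¬((Q ⊕ U) ⊕ (U ↓ R)) ⊕ (¬(U ↓ Q) ↓ S) = T ⊕ F = T
(Q ⊕ U) ⊕ (¬((Q ⊕ U) ⊕ (U ↓ R)) ⊕ (¬(U ↓ Q) ↓ S)) = T ⊕ T = F
((U ↓ Q) ↑ (R ↑ Q)) ↓ ((Q ⊕ U) ⊕ (¬((Q ⊕ U) ⊕ (U ↓ R)) ⊕ (¬(U ↓ Q) ↓ S))) = T ↓ F = F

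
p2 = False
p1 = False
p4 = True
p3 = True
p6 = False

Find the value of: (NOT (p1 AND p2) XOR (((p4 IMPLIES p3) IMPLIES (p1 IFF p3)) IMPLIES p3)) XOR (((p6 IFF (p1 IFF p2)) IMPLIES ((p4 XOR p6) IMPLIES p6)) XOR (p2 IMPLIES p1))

p1 AND p2 = False AND False = False
NOT (p1 AND p2) = NOT False = True
p4 IMPLIES p3 = True IMPLIES True = True
p1 IFF p3 = False IFF True = False
(p4 IMPLIES p3) IMPLIES (p1 IFF p3) = True IMPLIES False = False
((p4 IMPLIES p3) IMPLIES (p1 IFF p3)) IMPLIES p3 = False IMPLIES True = True
NOT (p1 AND p2) XOR (((p4 IMPLIES p3) IMPLIES (p1 IFF p3)) IMPLIES p3) = True XOR True = False
p1 IFF p2 = False IFF False = True
p6 IFF (p1 IFF p2) = False IFF True = False
p4 XOR p6 = True XOR False = True
(p4 XOR p6) IMPLIES p6 = True IMPLIES False = False
(p6 IFF (p1 IFF p2)) IMPLIES ((p4 XOR p6) IMPLIES p6) = False IMPLIES False = True
p2 IMPLIES p1 = False IMPLIES False = True
((p6 IFF (p1 IFF p2)) IMPLIES ((p4 XOR p6) IMPLIES p6)) XOR (p2 IMPLIES p1) = True XOR True = False
(NOT (p1 AND p2) XOR (((p4 IMPLIES p3) IMPLIES (p1 IFF p3)) IMPLIES p3)) XOR (((p6 IFF (p1 IFF p2)) IMPLIES ((p4 XOR p6) IMPLIES p6)) XOR (p2 IMPLIES p1)) = False XOR False = False

False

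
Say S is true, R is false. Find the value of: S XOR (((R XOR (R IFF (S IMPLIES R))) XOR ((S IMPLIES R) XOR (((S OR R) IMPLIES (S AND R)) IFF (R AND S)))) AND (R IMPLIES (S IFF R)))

Substituting S=true, R=false:
S IMPLIES R = true IMPLIES false = false
R IFF (S IMPLIES R) = false IFF false = true
R XOR (R IFF (S IMPLIES R)) = false XOR true = true
S IMPLIES R = true IMPLIES false = false
S OR R = true OR false = true
S AND R = true AND false = false
(S OR R) IMPLIES (S AND R) = true IMPLIES false = false
R AND S = false AND true = false
((S OR R) IMPLIES (S AND R)) IFF (R AND S) = false IFF false = true
(S IMPLIES R) XOR (((S OR R) IMPLIES (S AND R)) IFF (R AND S)) = false XOR true = true
(R XOR (R IFF (S IMPLIES R))) XOR ((S IMPLIES R) XOR (((S OR R) IMPLIES (S AND R)) IFF (R AND S))) = true XOR true = false
S IFF R = true IFF false = false
R IMPLIES (S IFF R) = false IMPLIES false = true
((R XOR (R IFF (S IMPLIES R))) XOR ((S IMPLIES R) XOR (((S OR R) IMPLIES (S AND R)) IFF (R AND S)))) AND (R IMPLIES (S IFF R)) = false AND true = false
S XOR (((R XOR (R IFF (S IMPLIES R))) XOR ((S IMPLIES R) XOR (((S OR R) IMPLIES (S AND R)) IFF (R AND S)))) AND (R IMPLIES (S IFF R))) = true XOR false = true

true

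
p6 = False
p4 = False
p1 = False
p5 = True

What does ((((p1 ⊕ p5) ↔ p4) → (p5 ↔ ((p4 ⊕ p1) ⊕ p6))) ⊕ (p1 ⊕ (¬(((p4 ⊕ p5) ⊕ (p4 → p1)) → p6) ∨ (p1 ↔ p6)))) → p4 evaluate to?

True

p1 ⊕ p5 = False ⊕ True = True
(p1 ⊕ p5) ↔ p4 = True ↔ False = False
p4 ⊕ p1 = False ⊕ False = False
(p4 ⊕ p1) ⊕ p6 = False ⊕ False = False
p5 ↔ ((p4 ⊕ p1) ⊕ p6) = True ↔ False = False
((p1 ⊕ p5) ↔ p4) → (p5 ↔ ((p4 ⊕ p1) ⊕ p6)) = False → False = True
p4 ⊕ p5 = False ⊕ True = True
p4 → p1 = False → False = True
(p4 ⊕ p5) ⊕ (p4 → p1) = True ⊕ True = False
((p4 ⊕ p5) ⊕ (p4 → p1)) → p6 = False → False = True
¬(((p4 ⊕ p5) ⊕ (p4 → p1)) → p6) = ¬True = False
p1 ↔ p6 = False ↔ False = True
¬(((p4 ⊕ p5) ⊕ (p4 → p1)) → p6) ∨ (p1 ↔ p6) = False ∨ True = True
p1 ⊕ (¬(((p4 ⊕ p5) ⊕ (p4 → p1)) → p6) ∨ (p1 ↔ p6)) = False ⊕ True = True
(((p1 ⊕ p5) ↔ p4) → (p5 ↔ ((p4 ⊕ p1) ⊕ p6))) ⊕ (p1 ⊕ (¬(((p4 ⊕ p5) ⊕ (p4 → p1)) → p6) ∨ (p1 ↔ p6))) = True ⊕ True = False
((((p1 ⊕ p5) ↔ p4) → (p5 ↔ ((p4 ⊕ p1) ⊕ p6))) ⊕ (p1 ⊕ (¬(((p4 ⊕ p5) ⊕ (p4 → p1)) → p6) ∨ (p1 ↔ p6)))) → p4 = False → False = True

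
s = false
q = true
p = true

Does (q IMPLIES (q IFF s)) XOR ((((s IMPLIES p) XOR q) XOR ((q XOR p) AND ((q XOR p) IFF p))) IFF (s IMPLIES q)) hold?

Substituting s=false, q=true, p=true:
q IFF s = true IFF false = false
q IMPLIES (q IFF s) = true IMPLIES false = false
s IMPLIES p = false IMPLIES true = true
(s IMPLIES p) XOR q = true XOR true = false
q XOR p = true XOR true = false
q XOR p = true XOR true = false
(q XOR p) IFF p = false IFF true = false
(q XOR p) AND ((q XOR p) IFF p) = false AND false = false
((s IMPLIES p) XOR q) XOR ((q XOR p) AND ((q XOR p) IFF p)) = false XOR false = false
s IMPLIES q = false IMPLIES true = true
(((s IMPLIES p) XOR q) XOR ((q XOR p) AND ((q XOR p) IFF p))) IFF (s IMPLIES q) = false IFF true = false
(q IMPLIES (q IFF s)) XOR ((((s IMPLIES p) XOR q) XOR ((q XOR p) AND ((q XOR p) IFF p))) IFF (s IMPLIES q)) = false XOR false = false

false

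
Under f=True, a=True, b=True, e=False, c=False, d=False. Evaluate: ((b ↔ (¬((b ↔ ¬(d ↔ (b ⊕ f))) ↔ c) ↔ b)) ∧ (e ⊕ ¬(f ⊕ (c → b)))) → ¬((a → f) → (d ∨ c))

b ⊕ f = True ⊕ True = False
d ↔ (b ⊕ f) = False ↔ False = True
¬(d ↔ (b ⊕ f)) = ¬True = False
b ↔ ¬(d ↔ (b ⊕ f)) = True ↔ False = False
(b ↔ ¬(d ↔ (b ⊕ f))) ↔ c = False ↔ False = True
¬((b ↔ ¬(d ↔ (b ⊕ f))) ↔ c) = ¬True = False
¬((b ↔ ¬(d ↔ (b ⊕ f))) ↔ c) ↔ b = False ↔ True = False
b ↔ (¬((b ↔ ¬(d ↔ (b ⊕ f))) ↔ c) ↔ b) = True ↔ False = False
c → b = False → True = True
f ⊕ (c → b) = True ⊕ True = False
¬(f ⊕ (c → b)) = ¬False = True
e ⊕ ¬(f ⊕ (c → b)) = False ⊕ True = True
(b ↔ (¬((b ↔ ¬(d ↔ (b ⊕ f))) ↔ c) ↔ b)) ∧ (e ⊕ ¬(f ⊕ (c → b))) = False ∧ True = False
a → f = True → True = True
d ∨ c = False ∨ False = False
(a → f) → (d ∨ c) = True → False = False
¬((a → f) → (d ∨ c)) = ¬False = True
((b ↔ (¬((b ↔ ¬(d ↔ (b ⊕ f))) ↔ c) ↔ b)) ∧ (e ⊕ ¬(f ⊕ (c → b)))) → ¬((a → f) → (d ∨ c)) = False → True = True

True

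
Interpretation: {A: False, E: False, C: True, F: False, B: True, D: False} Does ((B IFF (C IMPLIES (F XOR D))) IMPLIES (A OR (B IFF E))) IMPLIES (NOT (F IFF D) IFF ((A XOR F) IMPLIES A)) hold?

F XOR D = False XOR False = False
C IMPLIES (F XOR D) = True IMPLIES False = False
B IFF (C IMPLIES (F XOR D)) = True IFF False = False
B IFF E = True IFF False = False
A OR (B IFF E) = False OR False = False
(B IFF (C IMPLIES (F XOR D))) IMPLIES (A OR (B IFF E)) = False IMPLIES False = True
F IFF D = False IFF False = True
NOT (F IFF D) = NOT True = False
A XOR F = False XOR False = False
(A XOR F) IMPLIES A = False IMPLIES False = True
NOT (F IFF D) IFF ((A XOR F) IMPLIES A) = False IFF True = False
((B IFF (C IMPLIES (F XOR D))) IMPLIES (A OR (B IFF E))) IMPLIES (NOT (F IFF D) IFF ((A XOR F) IMPLIES A)) = True IMPLIES False = False

False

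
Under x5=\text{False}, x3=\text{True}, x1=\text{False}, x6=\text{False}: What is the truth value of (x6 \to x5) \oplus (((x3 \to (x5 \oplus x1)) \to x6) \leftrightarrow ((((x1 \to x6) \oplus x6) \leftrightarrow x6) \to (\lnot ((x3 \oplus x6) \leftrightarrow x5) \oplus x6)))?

Substituting x5=\text{False}, x3=\text{True}, x1=\text{False}, x6=\text{False}:
x6 \to x5 = \text{False} \to \text{False} = \text{True}
x5 \oplus x1 = \text{False} \oplus \text{False} = \text{False}
x3 \to (x5 \oplus x1) = \text{True} \to \text{False} = \text{False}
(x3 \to (x5 \oplus x1)) \to x6 = \text{False} \to \text{False} = \text{True}
x1 \to x6 = \text{False} \to \text{False} = \text{True}
(x1 \to x6) \oplus x6 = \text{True} \oplus \text{False} = \text{True}
((x1 \to x6) \oplus x6) \leftrightarrow x6 = \text{True} \leftrightarrow \text{False} = \text{False}
x3 \oplus x6 = \text{True} \oplus \text{False} = \text{True}
(x3 \oplus x6) \leftrightarrow x5 = \text{True} \leftrightarrow \text{False} = \text{False}
\lnot ((x3 \oplus x6) \leftrightarrow x5) = \lnot \text{False} = \text{True}
\lnot ((x3 \oplus x6) \leftrightarrow x5) \oplus x6 = \text{True} \oplus \text{False} = \text{True}
(((x1 \to x6) \oplus x6) \leftrightarrow x6) \to (\lnot ((x3 \oplus x6) \leftrightarrow x5) \oplus x6) = \text{False} \to \text{True} = \text{True}
((x3 \to (x5 \oplus x1)) \to x6) \leftrightarrow ((((x1 \to x6) \oplus x6) \leftrightarrow x6) \to (\lnot ((x3 \oplus x6) \leftrightarrow x5) \oplus x6)) = \text{True} \leftrightarrow \text{True} = \text{True}
(x6 \to x5) \oplus (((x3 \to (x5 \oplus x1)) \to x6) \leftrightarrow ((((x1 \to x6) \oplus x6) \leftrightarrow x6) \to (\lnot ((x3 \oplus x6) \leftrightarrow x5) \oplus x6))) = \text{True} \oplus \text{True} = \text{False}

\text{False}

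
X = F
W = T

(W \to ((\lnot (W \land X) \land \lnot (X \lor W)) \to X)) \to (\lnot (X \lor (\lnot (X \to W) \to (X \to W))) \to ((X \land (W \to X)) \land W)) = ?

W \land X = T \land F = F
\lnot (W \land X) = \lnot F = T
X \lor W = F \lor T = T
\lnot (X \lor W) = \lnot T = F
\lnot (W \land X) \land \lnot (X \lor W) = T \land F = F
(\lnot (W \land X) \land \lnot (X \lor W)) \to X = F \to F = T
W \to ((\lnot (W \land X) \land \lnot (X \lor W)) \to X) = T \to T = T
X \to W = F \to T = T
\lnot (X \to W) = \lnot T = F
X \to W = F \to T = T
\lnot (X \to W) \to (X \to W) = F \to T = T
X \lor (\lnot (X \to W) \to (X \to W)) = F \lor T = T
\lnot (X \lor (\lnot (X \to W) \to (X \to W))) = \lnot T = F
W \to X = T \to F = F
X \land (W \to X) = F \land F = F
(X \land (W \to X)) \land W = F \land T = F
\lnot (X \lor (\lnot (X \to W) \to (X \to W))) \to ((X \land (W \to X)) \land W) = F \to F = T
(W \to ((\lnot (W \land X) \land \lnot (X \lor W)) \to X)) \to (\lnot (X \lor (\lnot (X \to W) \to (X \to W))) \to ((X \land (W \to X)) \land W)) = T \to T = T

T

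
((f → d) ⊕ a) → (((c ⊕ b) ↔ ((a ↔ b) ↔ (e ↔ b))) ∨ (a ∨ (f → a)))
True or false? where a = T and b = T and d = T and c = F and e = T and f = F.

T

Substituting a=T, b=T, d=T, c=F, e=T, f=F:
f → d = F → T = T
(f → d) ⊕ a = T ⊕ T = F
c ⊕ b = F ⊕ T = T
a ↔ b = T ↔ T = T
e ↔ b = T ↔ T = T
(a ↔ b) ↔ (e ↔ b) = T ↔ T = T
(c ⊕ b) ↔ ((a ↔ b) ↔ (e ↔ b)) = T ↔ T = T
f → a = F → T = T
a ∨ (f → a) = T ∨ T = T
((c ⊕ b) ↔ ((a ↔ b) ↔ (e ↔ b))) ∨ (a ∨ (f → a)) = T ∨ T = T
((f → d) ⊕ a) → (((c ⊕ b) ↔ ((a ↔ b) ↔ (e ↔ b))) ∨ (a ∨ (f → a))) = F → T = T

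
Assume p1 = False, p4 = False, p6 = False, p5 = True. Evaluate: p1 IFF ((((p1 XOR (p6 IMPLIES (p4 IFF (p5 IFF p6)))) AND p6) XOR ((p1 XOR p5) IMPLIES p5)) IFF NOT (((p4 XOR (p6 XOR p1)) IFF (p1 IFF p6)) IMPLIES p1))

p5 IFF p6 = True IFF False = False
p4 IFF (p5 IFF p6) = False IFF False = True
p6 IMPLIES (p4 IFF (p5 IFF p6)) = False IMPLIES True = True
p1 XOR (p6 IMPLIES (p4 IFF (p5 IFF p6))) = False XOR True = True
(p1 XOR (p6 IMPLIES (p4 IFF (p5 IFF p6)))) AND p6 = True AND False = False
p1 XOR p5 = False XOR True = True
(p1 XOR p5) IMPLIES p5 = True IMPLIES True = True
((p1 XOR (p6 IMPLIES (p4 IFF (p5 IFF p6)))) AND p6) XOR ((p1 XOR p5) IMPLIES p5) = False XOR True = True
p6 XOR p1 = False XOR False = False
p4 XOR (p6 XOR p1) = False XOR False = False
p1 IFF p6 = False IFF False = True
(p4 XOR (p6 XOR p1)) IFF (p1 IFF p6) = False IFF True = False
((p4 XOR (p6 XOR p1)) IFF (p1 IFF p6)) IMPLIES p1 = False IMPLIES False = True
NOT (((p4 XOR (p6 XOR p1)) IFF (p1 IFF p6)) IMPLIES p1) = NOT True = False
(((p1 XOR (p6 IMPLIES (p4 IFF (p5 IFF p6)))) AND p6) XOR ((p1 XOR p5) IMPLIES p5)) IFF NOT (((p4 XOR (p6 XOR p1)) IFF (p1 IFF p6)) IMPLIES p1) = True IFF False = False
p1 IFF ((((p1 XOR (p6 IMPLIES (p4 IFF (p5 IFF p6)))) AND p6) XOR ((p1 XOR p5) IMPLIES p5)) IFF NOT (((p4 XOR (p6 XOR p1)) IFF (p1 IFF p6)) IMPLIES p1)) = False IFF False = True

True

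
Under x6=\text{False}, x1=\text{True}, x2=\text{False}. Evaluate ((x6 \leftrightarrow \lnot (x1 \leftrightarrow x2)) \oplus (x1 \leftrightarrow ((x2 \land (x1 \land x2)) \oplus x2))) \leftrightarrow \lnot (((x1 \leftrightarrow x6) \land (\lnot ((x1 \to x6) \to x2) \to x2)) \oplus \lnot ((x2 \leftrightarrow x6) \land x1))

x1 \leftrightarrow x2 = \text{True} \leftrightarrow \text{False} = \text{False}
\lnot (x1 \leftrightarrow x2) = \lnot \text{False} = \text{True}
x6 \leftrightarrow \lnot (x1 \leftrightarrow x2) = \text{False} \leftrightarrow \text{True} = \text{False}
x1 \land x2 = \text{True} \land \text{False} = \text{False}
x2 \land (x1 \land x2) = \text{False} \land \text{False} = \text{False}
(x2 \land (x1 \land x2)) \oplus x2 = \text{False} \oplus \text{False} = \text{False}
x1 \leftrightarrow ((x2 \land (x1 \land x2)) \oplus x2) = \text{True} \leftrightarrow \text{False} = \text{False}
(x6 \leftrightarrow \lnot (x1 \leftrightarrow x2)) \oplus (x1 \leftrightarrow ((x2 \land (x1 \land x2)) \oplus x2)) = \text{False} \oplus \text{False} = \text{False}
x1 \leftrightarrow x6 = \text{True} \leftrightarrow \text{False} = \text{False}
x1 \to x6 = \text{True} \to \text{False} = \text{False}
(x1 \to x6) \to x2 = \text{False} \to \text{False} = \text{True}
\lnot ((x1 \to x6) \to x2) = \lnot \text{True} = \text{False}
\lnot ((x1 \to x6) \to x2) \to x2 = \text{False} \to \text{False} = \text{True}
(x1 \leftrightarrow x6) \land (\lnot ((x1 \to x6) \to x2) \to x2) = \text{False} \land \text{True} = \text{False}
x2 \leftrightarrow x6 = \text{False} \leftrightarrow \text{False} = \text{True}
(x2 \leftrightarrow x6) \land x1 = \text{True} \land \text{True} = \text{True}
\lnot ((x2 \leftrightarrow x6) \land x1) = \lnot \text{True} = \text{False}
((x1 \leftrightarrow x6) \land (\lnot ((x1 \to x6) \to x2) \to x2)) \oplus \lnot ((x2 \leftrightarrow x6) \land x1) = \text{False} \oplus \text{False} = \text{False}
\lnot (((x1 \leftrightarrow x6) \land (\lnot ((x1 \to x6) \to x2) \to x2)) \oplus \lnot ((x2 \leftrightarrow x6) \land x1)) = \lnot \text{False} = \text{True}
((x6 \leftrightarrow \lnot (x1 \leftrightarrow x2)) \oplus (x1 \leftrightarrow ((x2 \land (x1 \land x2)) \oplus x2))) \leftrightarrow \lnot (((x1 \leftrightarrow x6) \land (\lnot ((x1 \to x6) \to x2) \to x2)) \oplus \lnot ((x2 \leftrightarrow x6) \land x1)) = \text{False} \leftrightarrow \text{True} = \text{False}

\text{False}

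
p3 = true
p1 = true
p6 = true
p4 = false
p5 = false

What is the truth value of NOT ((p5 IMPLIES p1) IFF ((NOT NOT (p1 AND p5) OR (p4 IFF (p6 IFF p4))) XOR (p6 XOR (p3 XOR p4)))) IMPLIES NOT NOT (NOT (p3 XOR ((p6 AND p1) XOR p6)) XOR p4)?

true

p5 IMPLIES p1 = false IMPLIES true = true
p1 AND p5 = true AND false = false
NOT (p1 AND p5) = NOT false = true
NOT NOT (p1 AND p5) = NOT true = false
p6 IFF p4 = true IFF false = false
p4 IFF (p6 IFF p4) = false IFF false = true
NOT NOT (p1 AND p5) OR (p4 IFF (p6 IFF p4)) = false OR true = true
p3 XOR p4 = true XOR false = true
p6 XOR (p3 XOR p4) = true XOR true = false
(NOT NOT (p1 AND p5) OR (p4 IFF (p6 IFF p4))) XOR (p6 XOR (p3 XOR p4)) = true XOR false = true
(p5 IMPLIES p1) IFF ((NOT NOT (p1 AND p5) OR (p4 IFF (p6 IFF p4))) XOR (p6 XOR (p3 XOR p4))) = true IFF true = true
NOT ((p5 IMPLIES p1) IFF ((NOT NOT (p1 AND p5) OR (p4 IFF (p6 IFF p4))) XOR (p6 XOR (p3 XOR p4)))) = NOT true = false
p6 AND p1 = true AND true = true
(p6 AND p1) XOR p6 = true XOR true = false
p3 XOR ((p6 AND p1) XOR p6) = true XOR false = true
NOT (p3 XOR ((p6 AND p1) XOR p6)) = NOT true = false
NOT (p3 XOR ((p6 AND p1) XOR p6)) XOR p4 = false XOR false = false
NOT (NOT (p3 XOR ((p6 AND p1) XOR p6)) XOR p4) = NOT false = true
NOT NOT (NOT (p3 XOR ((p6 AND p1) XOR p6)) XOR p4) = NOT true = false
NOT ((p5 IMPLIES p1) IFF ((NOT NOT (p1 AND p5) OR (p4 IFF (p6 IFF p4))) XOR (p6 XOR (p3 XOR p4)))) IMPLIES NOT NOT (NOT (p3 XOR ((p6 AND p1) XOR p6)) XOR p4) = false IMPLIES false = true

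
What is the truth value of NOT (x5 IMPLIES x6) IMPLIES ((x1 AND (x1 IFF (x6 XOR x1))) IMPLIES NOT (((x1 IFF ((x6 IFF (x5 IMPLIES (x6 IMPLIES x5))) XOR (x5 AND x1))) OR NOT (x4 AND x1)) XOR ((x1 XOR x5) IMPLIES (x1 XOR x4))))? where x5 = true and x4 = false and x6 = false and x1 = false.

Substituting x5=true, x4=false, x6=false, x1=false:
x5 IMPLIES x6 = true IMPLIES false = false
NOT (x5 IMPLIES x6) = NOT false = true
x6 XOR x1 = false XOR false = false
x1 IFF (x6 XOR x1) = false IFF false = true
x1 AND (x1 IFF (x6 XOR x1)) = false AND true = false
x6 IMPLIES x5 = false IMPLIES true = true
x5 IMPLIES (x6 IMPLIES x5) = true IMPLIES true = true
x6 IFF (x5 IMPLIES (x6 IMPLIES x5)) = false IFF true = false
x5 AND x1 = true AND false = false
(x6 IFF (x5 IMPLIES (x6 IMPLIES x5))) XOR (x5 AND x1) = false XOR false = false
x1 IFF ((x6 IFF (x5 IMPLIES (x6 IMPLIES x5))) XOR (x5 AND x1)) = false IFF false = true
x4 AND x1 = false AND false = false
NOT (x4 AND x1) = NOT false = true
(x1 IFF ((x6 IFF (x5 IMPLIES (x6 IMPLIES x5))) XOR (x5 AND x1))) OR NOT (x4 AND x1) = true OR true = true
x1 XOR x5 = false XOR true = true
x1 XOR x4 = false XOR false = false
(x1 XOR x5) IMPLIES (x1 XOR x4) = true IMPLIES false = false
((x1 IFF ((x6 IFF (x5 IMPLIES (x6 IMPLIES x5))) XOR (x5 AND x1))) OR NOT (x4 AND x1)) XOR ((x1 XOR x5) IMPLIES (x1 XOR x4)) = true XOR false = true
NOT (((x1 IFF ((x6 IFF (x5 IMPLIES (x6 IMPLIES x5))) XOR (x5 AND x1))) OR NOT (x4 AND x1)) XOR ((x1 XOR x5) IMPLIES (x1 XOR x4))) = NOT true = false
(x1 AND (x1 IFF (x6 XOR x1))) IMPLIES NOT (((x1 IFF ((x6 IFF (x5 IMPLIES (x6 IMPLIES x5))) XOR (x5 AND x1))) OR NOT (x4 AND x1)) XOR ((x1 XOR x5) IMPLIES (x1 XOR x4))) = false IMPLIES false = true
NOT (x5 IMPLIES x6) IMPLIES ((x1 AND (x1 IFF (x6 XOR x1))) IMPLIES NOT (((x1 IFF ((x6 IFF (x5 IMPLIES (x6 IMPLIES x5))) XOR (x5 AND x1))) OR NOT (x4 AND x1)) XOR ((x1 XOR x5) IMPLIES (x1 XOR x4)))) = true IMPLIES true = true

true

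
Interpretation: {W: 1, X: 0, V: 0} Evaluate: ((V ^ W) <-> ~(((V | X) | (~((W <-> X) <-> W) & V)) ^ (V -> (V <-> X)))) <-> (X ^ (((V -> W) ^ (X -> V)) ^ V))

V ^ W = 0 ^ 1 = 1
V | X = 0 | 0 = 0
W <-> X = 1 <-> 0 = 0
(W <-> X) <-> W = 0 <-> 1 = 0
~((W <-> X) <-> W) = ~0 = 1
~((W <-> X) <-> W) & V = 1 & 0 = 0
(V | X) | (~((W <-> X) <-> W) & V) = 0 | 0 = 0
V <-> X = 0 <-> 0 = 1
V -> (V <-> X) = 0 -> 1 = 1
((V | X) | (~((W <-> X) <-> W) & V)) ^ (V -> (V <-> X)) = 0 ^ 1 = 1
~(((V | X) | (~((W <-> X) <-> W) & V)) ^ (V -> (V <-> X))) = ~1 = 0
(V ^ W) <-> ~(((V | X) | (~((W <-> X) <-> W) & V)) ^ (V -> (V <-> X))) = 1 <-> 0 = 0
V -> W = 0 -> 1 = 1
X -> V = 0 -> 0 = 1
(V -> W) ^ (X -> V) = 1 ^ 1 = 0
((V -> W) ^ (X -> V)) ^ V = 0 ^ 0 = 0
X ^ (((V -> W) ^ (X -> V)) ^ V) = 0 ^ 0 = 0
((V ^ W) <-> ~(((V | X) | (~((W <-> X) <-> W) & V)) ^ (V -> (V <-> X)))) <-> (X ^ (((V -> W) ^ (X -> V)) ^ V)) = 0 <-> 0 = 1

1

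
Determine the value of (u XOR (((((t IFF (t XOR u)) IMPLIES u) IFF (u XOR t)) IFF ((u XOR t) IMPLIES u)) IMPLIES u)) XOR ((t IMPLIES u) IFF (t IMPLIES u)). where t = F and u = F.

t XOR u = F XOR F = F
t IFF (t XOR u) = F IFF F = T
(t IFF (t XOR u)) IMPLIES u = T IMPLIES F = F
u XOR t = F XOR F = F
((t IFF (t XOR u)) IMPLIES u) IFF (u XOR t) = F IFF F = T
u XOR t = F XOR F = F
(u XOR t) IMPLIES u = F IMPLIES F = T
(((t IFF (t XOR u)) IMPLIES u) IFF (u XOR t)) IFF ((u XOR t) IMPLIES u) = T IFF T = T
((((t IFF (t XOR u)) IMPLIES u) IFF (u XOR t)) IFF ((u XOR t) IMPLIES u)) IMPLIES u = T IMPLIES F = F
u XOR (((((t IFF (t XOR u)) IMPLIES u) IFF (u XOR t)) IFF ((u XOR t) IMPLIES u)) IMPLIES u) = F XOR F = F
t IMPLIES u = F IMPLIES F = T
t IMPLIES u = F IMPLIES F = T
(t IMPLIES u) IFF (t IMPLIES u) = T IFF T = T
(u XOR (((((t IFF (t XOR u)) IMPLIES u) IFF (u XOR t)) IFF ((u XOR t) IMPLIES u)) IMPLIES u)) XOR ((t IMPLIES u) IFF (t IMPLIES u)) = F XOR T = T

T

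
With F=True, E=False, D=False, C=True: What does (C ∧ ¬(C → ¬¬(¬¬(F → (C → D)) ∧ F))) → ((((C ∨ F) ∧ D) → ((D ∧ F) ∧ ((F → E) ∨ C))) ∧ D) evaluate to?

C → D = True → False = False
F → (C → D) = True → False = False
¬(F → (C → D)) = ¬False = True
¬¬(F → (C → D)) = ¬True = False
¬¬(F → (C → D)) ∧ F = False ∧ True = False
¬(¬¬(F → (C → D)) ∧ F) = ¬False = True
¬¬(¬¬(F → (C → D)) ∧ F) = ¬True = False
C → ¬¬(¬¬(F → (C → D)) ∧ F) = True → False = False
¬(C → ¬¬(¬¬(F → (C → D)) ∧ F)) = ¬False = True
C ∧ ¬(C → ¬¬(¬¬(F → (C → D)) ∧ F)) = True ∧ True = True
C ∨ F = True ∨ True = True
(C ∨ F) ∧ D = True ∧ False = False
D ∧ F = False ∧ True = False
F → E = True → False = False
(F → E) ∨ C = False ∨ True = True
(D ∧ F) ∧ ((F → E) ∨ C) = False ∧ True = False
((C ∨ F) ∧ D) → ((D ∧ F) ∧ ((F → E) ∨ C)) = False → False = True
(((C ∨ F) ∧ D) → ((D ∧ F) ∧ ((F → E) ∨ C))) ∧ D = True ∧ False = False
(C ∧ ¬(C → ¬¬(¬¬(F → (C → D)) ∧ F))) → ((((C ∨ F) ∧ D) → ((D ∧ F) ∧ ((F → E) ∨ C))) ∧ D) = True → False = False

False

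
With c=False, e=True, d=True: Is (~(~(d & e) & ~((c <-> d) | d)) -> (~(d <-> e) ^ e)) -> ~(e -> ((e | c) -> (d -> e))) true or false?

False

d & e = True & True = True
~(d & e) = ~True = False
c <-> d = False <-> True = False
(c <-> d) | d = False | True = True
~((c <-> d) | d) = ~True = False
~(d & e) & ~((c <-> d) | d) = False & False = False
~(~(d & e) & ~((c <-> d) | d)) = ~False = True
d <-> e = True <-> True = True
~(d <-> e) = ~True = False
~(d <-> e) ^ e = False ^ True = True
~(~(d & e) & ~((c <-> d) | d)) -> (~(d <-> e) ^ e) = True -> True = True
e | c = True | False = True
d -> e = True -> True = True
(e | c) -> (d -> e) = True -> True = True
e -> ((e | c) -> (d -> e)) = True -> True = True
~(e -> ((e | c) -> (d -> e))) = ~True = False
(~(~(d & e) & ~((c <-> d) | d)) -> (~(d <-> e) ^ e)) -> ~(e -> ((e | c) -> (d -> e))) = True -> False = False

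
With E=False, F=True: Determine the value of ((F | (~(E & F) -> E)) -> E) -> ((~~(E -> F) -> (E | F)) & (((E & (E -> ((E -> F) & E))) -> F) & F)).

E & F = False & True = False
~(E & F) = ~False = True
~(E & F) -> E = True -> False = False
F | (~(E & F) -> E) = True | False = True
(F | (~(E & F) -> E)) -> E = True -> False = False
E -> F = False -> True = True
~(E -> F) = ~True = False
~~(E -> F) = ~False = True
E | F = False | True = True
~~(E -> F) -> (E | F) = True -> True = True
E -> F = False -> True = True
(E -> F) & E = True & False = False
E -> ((E -> F) & E) = False -> False = True
E & (E -> ((E -> F) & E)) = False & True = False
(E & (E -> ((E -> F) & E))) -> F = False -> True = True
((E & (E -> ((E -> F) & E))) -> F) & F = True & True = True
(~~(E -> F) -> (E | F)) & (((E & (E -> ((E -> F) & E))) -> F) & F) = True & True = True
((F | (~(E & F) -> E)) -> E) -> ((~~(E -> F) -> (E | F)) & (((E & (E -> ((E -> F) & E))) -> F) & F)) = False -> True = True

True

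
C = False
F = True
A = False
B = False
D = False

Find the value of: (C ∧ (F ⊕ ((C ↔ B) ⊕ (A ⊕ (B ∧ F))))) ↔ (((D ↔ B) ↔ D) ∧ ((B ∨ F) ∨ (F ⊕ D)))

True

C ↔ B = False ↔ False = True
B ∧ F = False ∧ True = False
A ⊕ (B ∧ F) = False ⊕ False = False
(C ↔ B) ⊕ (A ⊕ (B ∧ F)) = True ⊕ False = True
F ⊕ ((C ↔ B) ⊕ (A ⊕ (B ∧ F))) = True ⊕ True = False
C ∧ (F ⊕ ((C ↔ B) ⊕ (A ⊕ (B ∧ F)))) = False ∧ False = False
D ↔ B = False ↔ False = True
(D ↔ B) ↔ D = True ↔ False = False
B ∨ F = False ∨ True = True
F ⊕ D = True ⊕ False = True
(B ∨ F) ∨ (F ⊕ D) = True ∨ True = True
((D ↔ B) ↔ D) ∧ ((B ∨ F) ∨ (F ⊕ D)) = False ∧ True = False
(C ∧ (F ⊕ ((C ↔ B) ⊕ (A ⊕ (B ∧ F))))) ↔ (((D ↔ B) ↔ D) ∧ ((B ∨ F) ∨ (F ⊕ D))) = False ↔ False = True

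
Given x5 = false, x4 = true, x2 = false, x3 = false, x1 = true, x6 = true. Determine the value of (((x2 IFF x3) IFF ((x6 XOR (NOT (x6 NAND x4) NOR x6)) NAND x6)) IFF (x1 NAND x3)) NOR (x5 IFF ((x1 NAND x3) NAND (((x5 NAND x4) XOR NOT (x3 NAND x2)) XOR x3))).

x2 IFF x3 = false IFF false = true
x6 NAND x4 = true NAND true = false
NOT (x6 NAND x4) = NOT false = true
NOT (x6 NAND x4) NOR x6 = true NOR true = false
x6 XOR (NOT (x6 NAND x4) NOR x6) = true XOR false = true
(x6 XOR (NOT (x6 NAND x4) NOR x6)) NAND x6 = true NAND true = false
(x2 IFF x3) IFF ((x6 XOR (NOT (x6 NAND x4) NOR x6)) NAND x6) = true IFF false = false
x1 NAND x3 = true NAND false = true
((x2 IFF x3) IFF ((x6 XOR (NOT (x6 NAND x4) NOR x6)) NAND x6)) IFF (x1 NAND x3) = false IFF true = false
x1 NAND x3 = true NAND false = true
x5 NAND x4 = false NAND true = true
x3 NAND x2 = false NAND false = true
NOT (x3 NAND x2) = NOT true = false
(x5 NAND x4) XOR NOT (x3 NAND x2) = true XOR false = true
((x5 NAND x4) XOR NOT (x3 NAND x2)) XOR x3 = true XOR false = true
(x1 NAND x3) NAND (((x5 NAND x4) XOR NOT (x3 NAND x2)) XOR x3) = true NAND true = false
x5 IFF ((x1 NAND x3) NAND (((x5 NAND x4) XOR NOT (x3 NAND x2)) XOR x3)) = false IFF false = true
(((x2 IFF x3) IFF ((x6 XOR (NOT (x6 NAND x4) NOR x6)) NAND x6)) IFF (x1 NAND x3)) NOR (x5 IFF ((x1 NAND x3) NAND (((x5 NAND x4) XOR NOT (x3 NAND x2)) XOR x3))) = false NOR true = false

false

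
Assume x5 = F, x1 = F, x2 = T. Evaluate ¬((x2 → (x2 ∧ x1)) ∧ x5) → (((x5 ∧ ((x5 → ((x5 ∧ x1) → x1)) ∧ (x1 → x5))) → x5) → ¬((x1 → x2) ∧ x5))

T

x2 ∧ x1 = T ∧ F = F
x2 → (x2 ∧ x1) = T → F = F
(x2 → (x2 ∧ x1)) ∧ x5 = F ∧ F = F
¬((x2 → (x2 ∧ x1)) ∧ x5) = ¬F = T
x5 ∧ x1 = F ∧ F = F
(x5 ∧ x1) → x1 = F → F = T
x5 → ((x5 ∧ x1) → x1) = F → T = T
x1 → x5 = F → F = T
(x5 → ((x5 ∧ x1) → x1)) ∧ (x1 → x5) = T ∧ T = T
x5 ∧ ((x5 → ((x5 ∧ x1) → x1)) ∧ (x1 → x5)) = F ∧ T = F
(x5 ∧ ((x5 → ((x5 ∧ x1) → x1)) ∧ (x1 → x5))) → x5 = F → F = T
x1 → x2 = F → T = T
(x1 → x2) ∧ x5 = T ∧ F = F
¬((x1 → x2) ∧ x5) = ¬F = T
((x5 ∧ ((x5 → ((x5 ∧ x1) → x1)) ∧ (x1 → x5))) → x5) → ¬((x1 → x2) ∧ x5) = T → T = T
¬((x2 → (x2 ∧ x1)) ∧ x5) → (((x5 ∧ ((x5 → ((x5 ∧ x1) → x1)) ∧ (x1 → x5))) → x5) → ¬((x1 → x2) ∧ x5)) = T → T = T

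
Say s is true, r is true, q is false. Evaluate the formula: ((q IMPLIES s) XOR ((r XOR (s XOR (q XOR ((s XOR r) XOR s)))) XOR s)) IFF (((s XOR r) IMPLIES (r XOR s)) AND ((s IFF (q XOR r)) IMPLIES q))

false

Substituting s=true, r=true, q=false:
q IMPLIES s = false IMPLIES true = true
s XOR r = true XOR true = false
(s XOR r) XOR s = false XOR true = true
q XOR ((s XOR r) XOR s) = false XOR true = true
s XOR (q XOR ((s XOR r) XOR s)) = true XOR true = false
r XOR (s XOR (q XOR ((s XOR r) XOR s))) = true XOR false = true
(r XOR (s XOR (q XOR ((s XOR r) XOR s)))) XOR s = true XOR true = false
(q IMPLIES s) XOR ((r XOR (s XOR (q XOR ((s XOR r) XOR s)))) XOR s) = true XOR false = true
s XOR r = true XOR true = false
r XOR s = true XOR true = false
(s XOR r) IMPLIES (r XOR s) = false IMPLIES false = true
q XOR r = false XOR true = true
s IFF (q XOR r) = true IFF true = true
(s IFF (q XOR r)) IMPLIES q = true IMPLIES false = false
((s XOR r) IMPLIES (r XOR s)) AND ((s IFF (q XOR r)) IMPLIES q) = true AND false = false
((q IMPLIES s) XOR ((r XOR (s XOR (q XOR ((s XOR r) XOR s)))) XOR s)) IFF (((s XOR r) IMPLIES (r XOR s)) AND ((s IFF (q XOR r)) IMPLIES q)) = true IFF false = false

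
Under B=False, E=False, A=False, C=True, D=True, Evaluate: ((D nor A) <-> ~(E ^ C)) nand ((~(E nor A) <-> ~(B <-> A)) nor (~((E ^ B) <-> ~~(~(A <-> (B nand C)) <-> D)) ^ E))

D nor A = True nor False = False
E ^ C = False ^ True = True
~(E ^ C) = ~True = False
(D nor A) <-> ~(E ^ C) = False <-> False = True
E nor A = False nor False = True
~(E nor A) = ~True = False
B <-> A = False <-> False = True
~(B <-> A) = ~True = False
~(E nor A) <-> ~(B <-> A) = False <-> False = True
E ^ B = False ^ False = False
B nand C = False nand True = True
A <-> (B nand C) = False <-> True = False
~(A <-> (B nand C)) = ~False = True
~(A <-> (B nand C)) <-> D = True <-> True = True
~(~(A <-> (B nand C)) <-> D) = ~True = False
~~(~(A <-> (B nand C)) <-> D) = ~False = True
(E ^ B) <-> ~~(~(A <-> (B nand C)) <-> D) = False <-> True = False
~((E ^ B) <-> ~~(~(A <-> (B nand C)) <-> D)) = ~False = True
~((E ^ B) <-> ~~(~(A <-> (B nand C)) <-> D)) ^ E = True ^ False = True
(~(E nor A) <-> ~(B <-> A)) nor (~((E ^ B) <-> ~~(~(A <-> (B nand C)) <-> D)) ^ E) = True nor True = False
((D nor A) <-> ~(E ^ C)) nand ((~(E nor A) <-> ~(B <-> A)) nor (~((E ^ B) <-> ~~(~(A <-> (B nand C)) <-> D)) ^ E)) = True nand False = True

True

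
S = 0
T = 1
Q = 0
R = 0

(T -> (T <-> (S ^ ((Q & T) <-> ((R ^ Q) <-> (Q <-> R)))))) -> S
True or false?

Substituting S=0, T=1, Q=0, R=0:
Q & T = 0 & 1 = 0
R ^ Q = 0 ^ 0 = 0
Q <-> R = 0 <-> 0 = 1
(R ^ Q) <-> (Q <-> R) = 0 <-> 1 = 0
(Q & T) <-> ((R ^ Q) <-> (Q <-> R)) = 0 <-> 0 = 1
S ^ ((Q & T) <-> ((R ^ Q) <-> (Q <-> R))) = 0 ^ 1 = 1
T <-> (S ^ ((Q & T) <-> ((R ^ Q) <-> (Q <-> R)))) = 1 <-> 1 = 1
T -> (T <-> (S ^ ((Q & T) <-> ((R ^ Q) <-> (Q <-> R))))) = 1 -> 1 = 1
(T -> (T <-> (S ^ ((Q & T) <-> ((R ^ Q) <-> (Q <-> R)))))) -> S = 1 -> 0 = 0

0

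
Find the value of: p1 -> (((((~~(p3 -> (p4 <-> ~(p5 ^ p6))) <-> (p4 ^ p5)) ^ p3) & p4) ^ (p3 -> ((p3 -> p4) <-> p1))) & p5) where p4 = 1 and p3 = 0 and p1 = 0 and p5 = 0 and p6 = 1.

p5 ^ p6 = 0 ^ 1 = 1
~(p5 ^ p6) = ~1 = 0
p4 <-> ~(p5 ^ p6) = 1 <-> 0 = 0
p3 -> (p4 <-> ~(p5 ^ p6)) = 0 -> 0 = 1
~(p3 -> (p4 <-> ~(p5 ^ p6))) = ~1 = 0
~~(p3 -> (p4 <-> ~(p5 ^ p6))) = ~0 = 1
p4 ^ p5 = 1 ^ 0 = 1
~~(p3 -> (p4 <-> ~(p5 ^ p6))) <-> (p4 ^ p5) = 1 <-> 1 = 1
(~~(p3 -> (p4 <-> ~(p5 ^ p6))) <-> (p4 ^ p5)) ^ p3 = 1 ^ 0 = 1
((~~(p3 -> (p4 <-> ~(p5 ^ p6))) <-> (p4 ^ p5)) ^ p3) & p4 = 1 & 1 = 1
p3 -> p4 = 0 -> 1 = 1
(p3 -> p4) <-> p1 = 1 <-> 0 = 0
p3 -> ((p3 -> p4) <-> p1) = 0 -> 0 = 1
(((~~(p3 -> (p4 <-> ~(p5 ^ p6))) <-> (p4 ^ p5)) ^ p3) & p4) ^ (p3 -> ((p3 -> p4) <-> p1)) = 1 ^ 1 = 0
((((~~(p3 -> (p4 <-> ~(p5 ^ p6))) <-> (p4 ^ p5)) ^ p3) & p4) ^ (p3 -> ((p3 -> p4) <-> p1))) & p5 = 0 & 0 = 0
p1 -> (((((~~(p3 -> (p4 <-> ~(p5 ^ p6))) <-> (p4 ^ p5)) ^ p3) & p4) ^ (p3 -> ((p3 -> p4) <-> p1))) & p5) = 0 -> 0 = 1

1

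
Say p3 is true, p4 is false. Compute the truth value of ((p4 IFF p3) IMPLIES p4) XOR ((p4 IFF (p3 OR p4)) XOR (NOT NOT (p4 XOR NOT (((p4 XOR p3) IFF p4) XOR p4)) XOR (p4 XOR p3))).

true

p4 IFF p3 = false IFF true = false
(p4 IFF p3) IMPLIES p4 = false IMPLIES false = true
p3 OR p4 = true OR false = true
p4 IFF (p3 OR p4) = false IFF true = false
p4 XOR p3 = false XOR true = true
(p4 XOR p3) IFF p4 = true IFF false = false
((p4 XOR p3) IFF p4) XOR p4 = false XOR false = false
NOT (((p4 XOR p3) IFF p4) XOR p4) = NOT false = true
p4 XOR NOT (((p4 XOR p3) IFF p4) XOR p4) = false XOR true = true
NOT (p4 XOR NOT (((p4 XOR p3) IFF p4) XOR p4)) = NOT true = false
NOT NOT (p4 XOR NOT (((p4 XOR p3) IFF p4) XOR p4)) = NOT false = true
p4 XOR p3 = false XOR true = true
NOT NOT (p4 XOR NOT (((p4 XOR p3) IFF p4) XOR p4)) XOR (p4 XOR p3) = true XOR true = false
(p4 IFF (p3 OR p4)) XOR (NOT NOT (p4 XOR NOT (((p4 XOR p3) IFF p4) XOR p4)) XOR (p4 XOR p3)) = false XOR false = false
((p4 IFF p3) IMPLIES p4) XOR ((p4 IFF (p3 OR p4)) XOR (NOT NOT (p4 XOR NOT (((p4 XOR p3) IFF p4) XOR p4)) XOR (p4 XOR p3))) = true XOR false = true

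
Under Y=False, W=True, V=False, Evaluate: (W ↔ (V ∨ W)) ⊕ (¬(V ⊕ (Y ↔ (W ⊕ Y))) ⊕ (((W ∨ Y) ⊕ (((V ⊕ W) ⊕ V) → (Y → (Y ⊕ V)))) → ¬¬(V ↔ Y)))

Substituting Y=False, W=True, V=False:
V ∨ W = False ∨ True = True
W ↔ (V ∨ W) = True ↔ True = True
W ⊕ Y = True ⊕ False = True
Y ↔ (W ⊕ Y) = False ↔ True = False
V ⊕ (Y ↔ (W ⊕ Y)) = False ⊕ False = False
¬(V ⊕ (Y ↔ (W ⊕ Y))) = ¬False = True
W ∨ Y = True ∨ False = True
V ⊕ W = False ⊕ True = True
(V ⊕ W) ⊕ V = True ⊕ False = True
Y ⊕ V = False ⊕ False = False
Y → (Y ⊕ V) = False → False = True
((V ⊕ W) ⊕ V) → (Y → (Y ⊕ V)) = True → True = True
(W ∨ Y) ⊕ (((V ⊕ W) ⊕ V) → (Y → (Y ⊕ V))) = True ⊕ True = False
V ↔ Y = False ↔ False = True
¬(V ↔ Y) = ¬True = False
¬¬(V ↔ Y) = ¬False = True
((W ∨ Y) ⊕ (((V ⊕ W) ⊕ V) → (Y → (Y ⊕ V)))) → ¬¬(V ↔ Y) = False → True = True
¬(V ⊕ (Y ↔ (W ⊕ Y))) ⊕ (((W ∨ Y) ⊕ (((V ⊕ W) ⊕ V) → (Y → (Y ⊕ V)))) → ¬¬(V ↔ Y)) = True ⊕ True = False
(W ↔ (V ∨ W)) ⊕ (¬(V ⊕ (Y ↔ (W ⊕ Y))) ⊕ (((W ∨ Y) ⊕ (((V ⊕ W) ⊕ V) → (Y → (Y ⊕ V)))) → ¬¬(V ↔ Y))) = True ⊕ False = True

True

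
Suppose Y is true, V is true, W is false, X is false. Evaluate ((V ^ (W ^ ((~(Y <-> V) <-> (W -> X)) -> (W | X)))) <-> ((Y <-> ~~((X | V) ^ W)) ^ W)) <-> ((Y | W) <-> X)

Y <-> V = 1 <-> 1 = 1
~(Y <-> V) = ~1 = 0
W -> X = 0 -> 0 = 1
~(Y <-> V) <-> (W -> X) = 0 <-> 1 = 0
W | X = 0 | 0 = 0
(~(Y <-> V) <-> (W -> X)) -> (W | X) = 0 -> 0 = 1
W ^ ((~(Y <-> V) <-> (W -> X)) -> (W | X)) = 0 ^ 1 = 1
V ^ (W ^ ((~(Y <-> V) <-> (W -> X)) -> (W | X))) = 1 ^ 1 = 0
X | V = 0 | 1 = 1
(X | V) ^ W = 1 ^ 0 = 1
~((X | V) ^ W) = ~1 = 0
~~((X | V) ^ W) = ~0 = 1
Y <-> ~~((X | V) ^ W) = 1 <-> 1 = 1
(Y <-> ~~((X | V) ^ W)) ^ W = 1 ^ 0 = 1
(V ^ (W ^ ((~(Y <-> V) <-> (W -> X)) -> (W | X)))) <-> ((Y <-> ~~((X | V) ^ W)) ^ W) = 0 <-> 1 = 0
Y | W = 1 | 0 = 1
(Y | W) <-> X = 1 <-> 0 = 0
((V ^ (W ^ ((~(Y <-> V) <-> (W -> X)) -> (W | X)))) <-> ((Y <-> ~~((X | V) ^ W)) ^ W)) <-> ((Y | W) <-> X) = 0 <-> 0 = 1

1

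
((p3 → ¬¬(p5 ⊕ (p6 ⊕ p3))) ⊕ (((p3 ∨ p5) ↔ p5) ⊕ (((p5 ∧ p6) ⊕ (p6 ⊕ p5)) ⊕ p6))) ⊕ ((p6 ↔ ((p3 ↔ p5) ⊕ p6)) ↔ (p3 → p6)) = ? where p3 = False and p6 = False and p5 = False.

p6 ⊕ p3 = False ⊕ False = False
p5 ⊕ (p6 ⊕ p3) = False ⊕ False = False
¬(p5 ⊕ (p6 ⊕ p3)) = ¬False = True
¬¬(p5 ⊕ (p6 ⊕ p3)) = ¬True = False
p3 → ¬¬(p5 ⊕ (p6 ⊕ p3)) = False → False = True
p3 ∨ p5 = False ∨ False = False
(p3 ∨ p5) ↔ p5 = False ↔ False = True
p5 ∧ p6 = False ∧ False = False
p6 ⊕ p5 = False ⊕ False = False
(p5 ∧ p6) ⊕ (p6 ⊕ p5) = False ⊕ False = False
((p5 ∧ p6) ⊕ (p6 ⊕ p5)) ⊕ p6 = False ⊕ False = False
((p3 ∨ p5) ↔ p5) ⊕ (((p5 ∧ p6) ⊕ (p6 ⊕ p5)) ⊕ p6) = True ⊕ False = True
(p3 → ¬¬(p5 ⊕ (p6 ⊕ p3))) ⊕ (((p3 ∨ p5) ↔ p5) ⊕ (((p5 ∧ p6) ⊕ (p6 ⊕ p5)) ⊕ p6)) = True ⊕ True = False
p3 ↔ p5 = False ↔ False = True
(p3 ↔ p5) ⊕ p6 = True ⊕ False = True
p6 ↔ ((p3 ↔ p5) ⊕ p6) = False ↔ True = False
p3 → p6 = False → False = True
(p6 ↔ ((p3 ↔ p5) ⊕ p6)) ↔ (p3 → p6) = False ↔ True = False
((p3 → ¬¬(p5 ⊕ (p6 ⊕ p3))) ⊕ (((p3 ∨ p5) ↔ p5) ⊕ (((p5 ∧ p6) ⊕ (p6 ⊕ p5)) ⊕ p6))) ⊕ ((p6 ↔ ((p3 ↔ p5) ⊕ p6)) ↔ (p3 → p6)) = False ⊕ False = False

False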